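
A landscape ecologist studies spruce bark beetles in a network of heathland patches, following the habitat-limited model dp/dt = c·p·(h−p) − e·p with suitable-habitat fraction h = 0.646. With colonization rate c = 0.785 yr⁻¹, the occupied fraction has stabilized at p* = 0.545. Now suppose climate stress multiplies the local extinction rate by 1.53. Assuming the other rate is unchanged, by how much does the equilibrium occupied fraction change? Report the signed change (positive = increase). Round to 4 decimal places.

Balance c(h−p*) = e gives e = 0.785×(0.646 − 0.54500) = 0.07928.
New p* = 0.646 − e/c = 0.646 − 0.12130/0.78500 = 0.49148.
Δp* = 0.49148 − 0.54500 = -0.05352.

-0.0535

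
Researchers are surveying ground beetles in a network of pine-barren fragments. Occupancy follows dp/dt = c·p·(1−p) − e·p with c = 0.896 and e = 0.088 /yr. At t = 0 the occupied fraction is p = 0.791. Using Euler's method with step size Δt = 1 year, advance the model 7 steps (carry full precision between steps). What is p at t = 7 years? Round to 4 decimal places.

0.9018

Update rule: p ← p + [c·p·(1−p) − e·p]·Δt with Δt = 1.
t = 1: p = 0.79100 + (+0.07852) = 0.86952
t = 2: p = 0.86952 + (+0.02514) = 0.89466
t = 3: p = 0.89466 + (+0.00571) = 0.90037
t = 4: p = 0.90037 + (+0.00114) = 0.90151
t = 5: p = 0.90151 + (+0.00022) = 0.90173
t = 6: p = 0.90173 + (+0.00004) = 0.90178
t = 7: p = 0.90178 + (+0.00001) = 0.90178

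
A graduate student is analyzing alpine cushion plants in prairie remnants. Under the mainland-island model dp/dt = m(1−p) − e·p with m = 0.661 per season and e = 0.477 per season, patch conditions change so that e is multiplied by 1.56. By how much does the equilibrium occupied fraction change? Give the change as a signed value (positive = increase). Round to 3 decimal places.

-0.110

Before: p* = 0.661/(0.661+0.477) = 0.5808.
After: m = 0.661, e = 0.74412; p* = 0.661/1.4051 = 0.4704.
Δp* = 0.4704 − 0.5808 = -0.1104.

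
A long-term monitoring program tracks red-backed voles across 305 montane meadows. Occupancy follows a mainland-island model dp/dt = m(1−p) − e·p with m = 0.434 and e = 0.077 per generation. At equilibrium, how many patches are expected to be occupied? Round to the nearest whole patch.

p* = m/(m+e) = 0.434/0.5110 = 0.8493.
Expected occupied patches = N × p* = 305 × 0.8493 = 259.04 ≈ 259.

259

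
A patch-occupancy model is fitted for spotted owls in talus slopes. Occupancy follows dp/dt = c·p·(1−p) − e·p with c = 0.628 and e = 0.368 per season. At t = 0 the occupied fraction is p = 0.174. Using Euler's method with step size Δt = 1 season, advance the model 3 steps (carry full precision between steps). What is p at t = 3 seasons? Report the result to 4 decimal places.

Update rule: p ← p + [c·p·(1−p) − e·p]·Δt with Δt = 1.
t = 1: p = 0.17400 + (+0.02623) = 0.20023
t = 2: p = 0.20023 + (+0.02688) = 0.22711
t = 3: p = 0.22711 + (+0.02666) = 0.25377

0.2538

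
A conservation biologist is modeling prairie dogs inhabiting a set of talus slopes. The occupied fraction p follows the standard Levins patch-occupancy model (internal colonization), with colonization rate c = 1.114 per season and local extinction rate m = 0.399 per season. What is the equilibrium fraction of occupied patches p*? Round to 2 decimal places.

0.64

Setting dp/dt = 0 and dividing through by p* gives c·(1−p*) = m.
So p* = 1 − m/c = 1 − 0.399/1.114 = 1 − 0.3582 = 0.6418.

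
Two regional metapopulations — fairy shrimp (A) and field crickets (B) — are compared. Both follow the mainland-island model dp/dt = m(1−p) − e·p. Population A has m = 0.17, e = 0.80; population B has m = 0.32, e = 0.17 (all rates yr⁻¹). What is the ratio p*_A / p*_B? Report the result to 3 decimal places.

A: p*_A = m/(m+e) = 0.17/0.9700 = 0.1753.
B: p*_B = 0.32/0.4900 = 0.6531.
p*_A / p*_B = 0.1753/0.6531 = 0.2684.

0.268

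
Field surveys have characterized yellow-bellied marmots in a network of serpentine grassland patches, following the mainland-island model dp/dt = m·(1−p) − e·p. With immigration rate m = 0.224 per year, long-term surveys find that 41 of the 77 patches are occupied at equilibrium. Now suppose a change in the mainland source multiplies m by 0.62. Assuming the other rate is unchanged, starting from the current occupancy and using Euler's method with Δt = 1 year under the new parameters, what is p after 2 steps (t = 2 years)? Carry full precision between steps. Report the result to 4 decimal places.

Observed p* = 41/77 = 0.53247.
Balance m(1−p*) = e·p* gives e = m(1−p*)/p* = 0.224×0.46753/0.53247 = 0.19668.
Starting from p₀ = 0.53247; update p ← p + (dp/dt)·Δt with the new parameters.
p: 0.53247 → 0.49267  (Δp = -0.03980)
p: 0.49267 → 0.46623  (Δp = -0.02644)

0.4662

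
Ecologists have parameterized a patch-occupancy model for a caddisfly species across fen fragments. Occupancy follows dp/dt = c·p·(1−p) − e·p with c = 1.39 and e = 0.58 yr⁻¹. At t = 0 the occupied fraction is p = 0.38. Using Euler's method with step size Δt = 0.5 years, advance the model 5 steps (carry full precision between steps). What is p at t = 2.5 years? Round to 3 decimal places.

Update rule: p ← p + [c·p·(1−p) − e·p]·Δt with Δt = 0.5.
t = 0.5: p = 0.38000 + (+0.05354) = 0.43354
t = 1: p = 0.43354 + (+0.04495) = 0.47850
t = 1.5: p = 0.47850 + (+0.03466) = 0.51316
t = 2: p = 0.51316 + (+0.02481) = 0.53797
t = 2.5: p = 0.53797 + (+0.01674) = 0.55471

0.555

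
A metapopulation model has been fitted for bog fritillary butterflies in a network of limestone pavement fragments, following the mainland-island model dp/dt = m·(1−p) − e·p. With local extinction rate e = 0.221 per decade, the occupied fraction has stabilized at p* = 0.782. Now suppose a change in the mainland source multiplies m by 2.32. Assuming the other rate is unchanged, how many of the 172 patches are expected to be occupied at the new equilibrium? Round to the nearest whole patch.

Balance m(1−p*) = e·p* gives m = e·p*/(1−p*) = 0.221×0.78200/0.21800 = 0.79276.
New p* = m/(m+e) = 1.83920/(1.83920+0.22100) = 0.89273.
Expected occupied = 172 × 0.89273 = 153.55 ≈ 154.

154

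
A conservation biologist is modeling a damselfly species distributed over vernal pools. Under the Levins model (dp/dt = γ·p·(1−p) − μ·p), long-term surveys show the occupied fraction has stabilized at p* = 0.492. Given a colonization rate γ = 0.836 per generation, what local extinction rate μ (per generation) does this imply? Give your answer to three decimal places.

0.425

At equilibrium γ(1−p*) = μ.
μ = 0.836 × (1 − 0.492) = 0.836 × 0.5080 = 0.4247.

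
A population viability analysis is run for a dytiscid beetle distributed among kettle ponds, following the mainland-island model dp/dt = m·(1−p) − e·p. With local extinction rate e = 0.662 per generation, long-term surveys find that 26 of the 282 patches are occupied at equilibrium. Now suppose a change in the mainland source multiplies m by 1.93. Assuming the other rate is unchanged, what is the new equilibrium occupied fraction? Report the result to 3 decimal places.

0.164

Observed p* = 26/282 = 0.09220.
Balance m(1−p*) = e·p* gives m = e·p*/(1−p*) = 0.662×0.09220/0.90780 = 0.06724.
New p* = m/(m+e) = 0.12977/(0.12977+0.66200) = 0.16390.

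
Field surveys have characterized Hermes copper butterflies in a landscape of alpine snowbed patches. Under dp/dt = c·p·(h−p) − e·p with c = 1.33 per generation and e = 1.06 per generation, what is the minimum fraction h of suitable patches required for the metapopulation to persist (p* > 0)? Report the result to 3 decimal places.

p* = h − e/c is positive only when h > e/c.
h_min = e/c = 1.06/1.33 = 0.7970.

0.797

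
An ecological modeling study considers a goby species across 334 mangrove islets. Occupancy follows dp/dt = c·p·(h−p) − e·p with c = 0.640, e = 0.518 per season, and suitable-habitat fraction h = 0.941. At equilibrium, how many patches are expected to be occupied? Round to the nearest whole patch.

44

p* = h − e/c = 0.941 − 0.8094 = 0.1316.
Expected occupied patches = N × p* = 334 × 0.1316 = 43.96 ≈ 44.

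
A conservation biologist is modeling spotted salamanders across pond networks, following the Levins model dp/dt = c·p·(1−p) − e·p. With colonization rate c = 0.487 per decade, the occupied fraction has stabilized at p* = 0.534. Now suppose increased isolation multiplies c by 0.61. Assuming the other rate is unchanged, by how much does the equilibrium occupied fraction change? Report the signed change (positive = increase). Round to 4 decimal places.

-0.2979

Balance c(1−p*) = e gives e = 0.487×(1 − 0.53400) = 0.22694.
New p* = 1 − e/c = 1 − 0.22694/0.29707 = 0.23607.
Δp* = 0.23607 − 0.53400 = -0.29793.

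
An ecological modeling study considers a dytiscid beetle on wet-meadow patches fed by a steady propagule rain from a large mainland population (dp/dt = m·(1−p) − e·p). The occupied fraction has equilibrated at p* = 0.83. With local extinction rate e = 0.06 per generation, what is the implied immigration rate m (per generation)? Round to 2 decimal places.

0.29

At equilibrium m(1−p*) = e·p*, so m = e·p*/(1−p*).
m = 0.06 × 0.83 / 0.1700 = 0.0498/0.1700 = 0.2929.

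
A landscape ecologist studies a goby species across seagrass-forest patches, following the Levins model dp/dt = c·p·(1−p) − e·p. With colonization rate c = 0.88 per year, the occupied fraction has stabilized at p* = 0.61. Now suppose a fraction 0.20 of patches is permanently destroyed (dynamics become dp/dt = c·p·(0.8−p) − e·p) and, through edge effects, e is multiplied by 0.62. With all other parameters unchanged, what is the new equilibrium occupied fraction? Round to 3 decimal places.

0.558

Balance c(1−p*) = e gives e = 0.88×(1 − 0.61000) = 0.34320.
New p* = 0.8 − e/c = 0.8 − 0.21278/0.88000 = 0.55820.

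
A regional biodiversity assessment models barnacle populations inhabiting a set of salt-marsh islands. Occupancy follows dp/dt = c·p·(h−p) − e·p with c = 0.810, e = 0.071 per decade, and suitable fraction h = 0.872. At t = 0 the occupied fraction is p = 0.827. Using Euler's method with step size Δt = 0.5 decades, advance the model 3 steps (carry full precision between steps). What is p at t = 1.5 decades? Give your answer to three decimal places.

0.797

Update rule: p ← p + [c·p·(h−p) − e·p]·Δt with Δt = 0.5.
t = 0.5: p = 0.82700 + (-0.01429) = 0.81271
t = 1: p = 0.81271 + (-0.00934) = 0.80338
t = 1.5: p = 0.80338 + (-0.00619) = 0.79718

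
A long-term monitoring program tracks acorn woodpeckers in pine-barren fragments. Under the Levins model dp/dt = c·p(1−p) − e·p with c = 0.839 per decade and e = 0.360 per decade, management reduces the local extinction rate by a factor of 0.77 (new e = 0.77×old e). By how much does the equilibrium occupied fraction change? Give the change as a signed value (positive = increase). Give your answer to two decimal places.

Before: p* = 1 − 0.360/0.839 = 0.5709.
After the change, c = 0.839, e = 0.2772, so p* = 1 − 0.2772/0.839 = 0.6696.
Δp* = 0.6696 − 0.5709 = +0.0987.

0.10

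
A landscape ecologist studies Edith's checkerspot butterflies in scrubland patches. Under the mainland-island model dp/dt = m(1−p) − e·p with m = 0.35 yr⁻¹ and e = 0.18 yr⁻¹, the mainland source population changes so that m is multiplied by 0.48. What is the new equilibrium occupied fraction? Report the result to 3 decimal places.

Before: p* = 0.35/(0.35+0.18) = 0.6604.
After: m = 0.168, e = 0.18; p* = 0.168/0.3480 = 0.4828.

0.483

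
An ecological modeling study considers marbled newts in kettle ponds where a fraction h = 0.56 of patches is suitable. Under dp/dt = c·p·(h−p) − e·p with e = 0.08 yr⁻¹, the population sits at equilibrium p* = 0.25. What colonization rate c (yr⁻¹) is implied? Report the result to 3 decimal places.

At equilibrium c(h−p*) = e, so c = e/(h−p*).
c = 0.08/(0.56 − 0.25) = 0.08/0.3100 = 0.2581.

0.258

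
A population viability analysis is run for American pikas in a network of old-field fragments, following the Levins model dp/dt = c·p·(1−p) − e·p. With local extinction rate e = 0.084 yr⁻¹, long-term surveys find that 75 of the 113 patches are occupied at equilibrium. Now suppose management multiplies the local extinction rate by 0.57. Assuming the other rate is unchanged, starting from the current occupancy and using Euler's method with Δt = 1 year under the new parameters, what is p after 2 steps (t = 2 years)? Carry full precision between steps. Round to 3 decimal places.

Observed p* = 75/113 = 0.66372.
Balance c(1−p*) = e gives c = e/(1 − 0.66372) = 0.084/0.33628 = 0.24979.
Starting from p₀ = 0.66372; update p ← p + (dp/dt)·Δt with the new parameters.
step 1: Δp = +0.02397, p = 0.68769
step 2: Δp = +0.02072, p = 0.70841

0.708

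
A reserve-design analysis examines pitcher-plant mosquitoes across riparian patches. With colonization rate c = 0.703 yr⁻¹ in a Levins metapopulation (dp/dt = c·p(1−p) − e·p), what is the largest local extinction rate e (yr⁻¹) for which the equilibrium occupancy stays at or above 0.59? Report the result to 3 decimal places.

1 − e/c ≥ 0.59 ⇒ e ≤ c(1 − 0.59) = 0.703 × 0.4100.
e_max = 0.2882.

0.288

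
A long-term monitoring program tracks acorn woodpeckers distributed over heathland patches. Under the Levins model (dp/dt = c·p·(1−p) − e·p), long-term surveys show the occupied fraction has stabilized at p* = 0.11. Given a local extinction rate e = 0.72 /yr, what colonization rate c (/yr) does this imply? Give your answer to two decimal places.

At equilibrium c(1−p*) = e, so c = e/(1−p*).
c = 0.72/(1 − 0.11) = 0.72/0.8900 = 0.8090.

0.81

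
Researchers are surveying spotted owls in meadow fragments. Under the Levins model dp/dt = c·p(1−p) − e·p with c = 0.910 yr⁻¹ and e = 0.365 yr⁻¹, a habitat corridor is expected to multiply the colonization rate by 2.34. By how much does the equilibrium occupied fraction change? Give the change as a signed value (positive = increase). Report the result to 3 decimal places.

Before: p* = 1 − 0.365/0.910 = 0.5989.
After the change, c = 2.1294, e = 0.365, so p* = 1 − 0.365/2.1294 = 0.8286.
Δp* = 0.8286 − 0.5989 = +0.2297.

0.230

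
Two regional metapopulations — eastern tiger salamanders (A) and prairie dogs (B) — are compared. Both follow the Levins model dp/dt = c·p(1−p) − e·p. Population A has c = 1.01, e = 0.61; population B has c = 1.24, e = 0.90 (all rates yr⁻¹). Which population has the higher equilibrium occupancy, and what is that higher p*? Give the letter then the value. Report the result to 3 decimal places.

A, 0.396

A: p*_A = 1 − 0.61/1.01 = 0.3960.
B: p*_B = 1 − 0.90/1.24 = 0.2742.
A is higher at 0.3960.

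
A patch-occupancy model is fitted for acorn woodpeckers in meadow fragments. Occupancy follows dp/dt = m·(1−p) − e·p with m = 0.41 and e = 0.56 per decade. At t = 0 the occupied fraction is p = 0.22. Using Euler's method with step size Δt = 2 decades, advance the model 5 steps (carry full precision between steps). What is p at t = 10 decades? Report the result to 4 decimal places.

0.5714

Update rule: p ← p + [m·(1−p) − e·p]·Δt with Δt = 2.
p: 0.22000 → 0.61320  (Δp = +0.39320)
p: 0.61320 → 0.24359  (Δp = -0.36961)
p: 0.24359 → 0.59102  (Δp = +0.34743)
p: 0.59102 → 0.26444  (Δp = -0.32659)
p: 0.26444 → 0.57143  (Δp = +0.30699)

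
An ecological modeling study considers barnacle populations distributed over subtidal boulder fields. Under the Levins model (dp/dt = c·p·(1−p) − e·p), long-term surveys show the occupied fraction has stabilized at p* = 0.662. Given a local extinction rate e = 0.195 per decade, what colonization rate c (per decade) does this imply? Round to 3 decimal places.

At equilibrium c(1−p*) = e, so c = e/(1−p*).
c = 0.195/(1 − 0.662) = 0.195/0.3380 = 0.5769.

0.577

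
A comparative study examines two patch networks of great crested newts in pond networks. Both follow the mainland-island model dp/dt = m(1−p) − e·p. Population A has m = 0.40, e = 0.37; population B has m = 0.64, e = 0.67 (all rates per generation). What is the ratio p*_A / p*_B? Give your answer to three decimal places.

A: p*_A = m/(m+e) = 0.40/0.7700 = 0.5195.
B: p*_B = 0.64/1.3100 = 0.4885.
p*_A / p*_B = 0.5195/0.4885 = 1.0633.

1.063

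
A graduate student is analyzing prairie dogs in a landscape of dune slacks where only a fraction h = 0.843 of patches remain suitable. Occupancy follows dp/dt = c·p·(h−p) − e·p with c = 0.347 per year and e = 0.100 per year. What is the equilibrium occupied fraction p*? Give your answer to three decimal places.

Setting dp/dt = 0 and dividing by p* gives c·(h−p*) = e.
So p* = h − e/c = 0.843 − 0.100/0.347 = 0.843 − 0.2882 = 0.5548.

0.555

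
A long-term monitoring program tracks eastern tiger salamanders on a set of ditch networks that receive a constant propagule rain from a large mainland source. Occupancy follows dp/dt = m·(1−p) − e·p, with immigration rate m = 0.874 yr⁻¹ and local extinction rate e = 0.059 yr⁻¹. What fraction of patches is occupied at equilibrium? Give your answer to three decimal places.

0.937

Setting dp/dt = 0: m − m·p* = e·p*, so m = (m+e)·p*.
p* = m/(m+e) = 0.874/(0.874+0.059) = 0.874/0.9330 = 0.9368.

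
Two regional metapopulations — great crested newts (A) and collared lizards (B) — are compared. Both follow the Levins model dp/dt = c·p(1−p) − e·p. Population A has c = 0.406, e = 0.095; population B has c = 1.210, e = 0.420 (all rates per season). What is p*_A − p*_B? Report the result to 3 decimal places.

0.113

A: p*_A = 1 − 0.095/0.406 = 0.7660.
B: p*_B = 1 − 0.420/1.210 = 0.6529.
p*_A − p*_B = 0.7660 − 0.6529 = 0.1131.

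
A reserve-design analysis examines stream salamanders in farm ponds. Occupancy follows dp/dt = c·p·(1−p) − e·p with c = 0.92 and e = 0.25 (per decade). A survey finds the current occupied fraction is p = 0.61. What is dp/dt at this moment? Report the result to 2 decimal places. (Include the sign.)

0.07

Colonization term: c·p·(1−p) = 0.92×0.61×0.3900 = 0.21887.
Extinction term: e·p = 0.15250.
dp/dt = 0.21887 − 0.15250 = 0.06637.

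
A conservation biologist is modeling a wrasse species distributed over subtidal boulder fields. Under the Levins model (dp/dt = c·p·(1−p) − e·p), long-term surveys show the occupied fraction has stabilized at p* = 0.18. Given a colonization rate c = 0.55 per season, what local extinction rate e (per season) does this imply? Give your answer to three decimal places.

0.451

At equilibrium c(1−p*) = e.
e = 0.55 × (1 − 0.18) = 0.55 × 0.8200 = 0.4510.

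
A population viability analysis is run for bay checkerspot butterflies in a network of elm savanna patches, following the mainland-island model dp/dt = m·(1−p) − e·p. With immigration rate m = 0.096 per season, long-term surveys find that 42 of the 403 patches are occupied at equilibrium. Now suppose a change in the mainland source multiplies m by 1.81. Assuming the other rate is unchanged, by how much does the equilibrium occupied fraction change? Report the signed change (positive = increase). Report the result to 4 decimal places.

Observed p* = 42/403 = 0.10422.
Balance m(1−p*) = e·p* gives e = m(1−p*)/p* = 0.096×0.89578/0.10422 = 0.82513.
New p* = m/(m+e) = 0.17376/(0.17376+0.82513) = 0.17395.
Δp* = 0.17395 − 0.10422 = +0.06973.

0.0697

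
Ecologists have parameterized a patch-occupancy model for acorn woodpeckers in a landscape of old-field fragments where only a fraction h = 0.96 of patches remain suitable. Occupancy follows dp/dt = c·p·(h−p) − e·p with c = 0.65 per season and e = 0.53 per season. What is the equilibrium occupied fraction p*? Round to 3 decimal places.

Setting dp/dt = 0 and dividing by p* gives c·(h−p*) = e.
So p* = h − e/c = 0.96 − 0.53/0.65 = 0.96 − 0.8154 = 0.1446.

0.145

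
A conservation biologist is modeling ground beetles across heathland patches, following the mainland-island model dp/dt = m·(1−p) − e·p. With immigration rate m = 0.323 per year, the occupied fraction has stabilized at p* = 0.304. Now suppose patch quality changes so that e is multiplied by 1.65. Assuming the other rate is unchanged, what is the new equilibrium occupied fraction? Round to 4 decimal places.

0.2093

Balance m(1−p*) = e·p* gives e = m(1−p*)/p* = 0.323×0.69600/0.30400 = 0.73950.
New p* = m/(m+e) = 0.32300/(0.32300+1.22018) = 0.20931.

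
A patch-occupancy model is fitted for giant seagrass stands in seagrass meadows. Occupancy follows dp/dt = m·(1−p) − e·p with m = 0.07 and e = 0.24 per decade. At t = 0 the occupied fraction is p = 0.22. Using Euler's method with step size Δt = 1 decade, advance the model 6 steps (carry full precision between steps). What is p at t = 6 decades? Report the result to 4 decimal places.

0.2252

Update rule: p ← p + [m·(1−p) − e·p]·Δt with Δt = 1.
step 1: Δp = +0.00180, p = 0.22180
step 2: Δp = +0.00124, p = 0.22304
step 3: Δp = +0.00086, p = 0.22390
step 4: Δp = +0.00059, p = 0.22449
step 5: Δp = +0.00041, p = 0.22490
step 6: Δp = +0.00028, p = 0.22518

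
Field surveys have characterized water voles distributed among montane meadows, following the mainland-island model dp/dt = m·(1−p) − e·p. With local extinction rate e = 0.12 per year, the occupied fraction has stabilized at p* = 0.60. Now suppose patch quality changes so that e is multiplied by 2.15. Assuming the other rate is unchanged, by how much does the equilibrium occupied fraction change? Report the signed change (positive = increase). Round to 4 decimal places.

-0.1890

Balance m(1−p*) = e·p* gives m = e·p*/(1−p*) = 0.12×0.60000/0.40000 = 0.18000.
New p* = m/(m+e) = 0.18000/(0.18000+0.25800) = 0.41096.
Δp* = 0.41096 − 0.60000 = -0.18904.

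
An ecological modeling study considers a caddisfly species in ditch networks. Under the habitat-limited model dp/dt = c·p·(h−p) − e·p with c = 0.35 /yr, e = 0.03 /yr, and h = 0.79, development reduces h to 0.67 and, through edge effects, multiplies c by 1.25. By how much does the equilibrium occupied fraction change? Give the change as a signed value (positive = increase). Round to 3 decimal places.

-0.103

Before: p* = h − e/c = 0.79 − 0.03/0.35 = 0.79 − 0.0857 = 0.7043.
After: c = 0.4375, e = 0.03, h = 0.67; p* = 0.67 − 0.03/0.4375 = 0.6014.
Δp* = 0.6014 − 0.7043 = -0.1029.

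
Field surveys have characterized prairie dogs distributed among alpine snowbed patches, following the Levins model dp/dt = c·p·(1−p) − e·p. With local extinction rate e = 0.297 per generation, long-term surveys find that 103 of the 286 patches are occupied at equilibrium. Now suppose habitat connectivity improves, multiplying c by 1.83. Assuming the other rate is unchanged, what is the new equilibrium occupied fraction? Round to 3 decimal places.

Observed p* = 103/286 = 0.36014.
Balance c(1−p*) = e gives c = e/(1 − 0.36014) = 0.297/0.63986 = 0.46416.
New p* = 1 − e/c = 1 − 0.29700/0.84941 = 0.65035.

0.650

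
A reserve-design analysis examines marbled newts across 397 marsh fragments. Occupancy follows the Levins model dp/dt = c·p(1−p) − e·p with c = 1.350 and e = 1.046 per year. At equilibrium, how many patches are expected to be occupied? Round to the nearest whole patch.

p* = 1 − e/c = 1 − 1.046/1.350 = 0.2252.
Expected occupied patches = N × p* = 397 × 0.2252 = 89.40 ≈ 89.

89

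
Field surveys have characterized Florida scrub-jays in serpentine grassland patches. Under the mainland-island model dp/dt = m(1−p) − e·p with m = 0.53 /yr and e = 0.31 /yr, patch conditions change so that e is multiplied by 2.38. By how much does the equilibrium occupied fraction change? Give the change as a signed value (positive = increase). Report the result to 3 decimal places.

-0.213

Before: p* = 0.53/(0.53+0.31) = 0.6310.
After: m = 0.53, e = 0.7378; p* = 0.53/1.2678 = 0.4180.
Δp* = 0.4180 − 0.6310 = -0.2129.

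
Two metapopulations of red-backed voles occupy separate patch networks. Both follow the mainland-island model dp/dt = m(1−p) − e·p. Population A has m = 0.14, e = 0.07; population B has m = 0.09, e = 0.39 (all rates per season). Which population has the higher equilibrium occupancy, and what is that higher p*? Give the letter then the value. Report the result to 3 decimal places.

A: p*_A = m/(m+e) = 0.14/0.2100 = 0.6667.
B: p*_B = 0.09/0.4800 = 0.1875.
A is higher at 0.6667.

A, 0.667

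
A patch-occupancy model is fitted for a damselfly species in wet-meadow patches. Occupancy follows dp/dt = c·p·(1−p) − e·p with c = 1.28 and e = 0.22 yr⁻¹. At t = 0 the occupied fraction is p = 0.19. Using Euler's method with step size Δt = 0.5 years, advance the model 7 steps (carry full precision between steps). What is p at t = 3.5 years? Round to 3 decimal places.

Update rule: p ← p + [c·p·(1−p) − e·p]·Δt with Δt = 0.5.
t = 0.5: p = 0.19000 + (+0.07760) = 0.26760
t = 1: p = 0.26760 + (+0.09600) = 0.36359
t = 1.5: p = 0.36359 + (+0.10810) = 0.47169
t = 2: p = 0.47169 + (+0.10760) = 0.57929
t = 2.5: p = 0.57929 + (+0.09225) = 0.67154
t = 3: p = 0.67154 + (+0.06730) = 0.73884
t = 3.5: p = 0.73884 + (+0.04222) = 0.78106

0.781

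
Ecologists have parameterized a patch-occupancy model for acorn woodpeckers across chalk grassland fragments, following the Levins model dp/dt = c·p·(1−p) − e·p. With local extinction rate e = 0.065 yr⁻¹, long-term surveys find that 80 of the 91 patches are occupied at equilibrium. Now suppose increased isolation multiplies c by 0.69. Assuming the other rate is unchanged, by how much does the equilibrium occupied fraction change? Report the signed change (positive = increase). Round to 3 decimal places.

Observed p* = 80/91 = 0.87912.
Balance c(1−p*) = e gives c = e/(1 − 0.87912) = 0.065/0.12088 = 0.53772.
New p* = 1 − e/c = 1 − 0.06500/0.37103 = 0.82481.
Δp* = 0.82481 − 0.87912 = -0.05431.

-0.054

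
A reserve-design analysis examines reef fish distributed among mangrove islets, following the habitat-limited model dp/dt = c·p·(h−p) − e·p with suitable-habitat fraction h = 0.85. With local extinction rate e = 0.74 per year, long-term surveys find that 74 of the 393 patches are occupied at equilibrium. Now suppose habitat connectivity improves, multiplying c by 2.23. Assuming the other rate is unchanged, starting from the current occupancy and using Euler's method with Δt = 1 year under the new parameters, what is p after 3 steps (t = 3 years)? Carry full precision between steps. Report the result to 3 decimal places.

Observed p* = 74/393 = 0.18830.
Balance c(h−p*) = e gives c = e/(0.85 − 0.18830) = 0.74/0.66170 = 1.11832.
Starting from p₀ = 0.18830; update p ← p + (dp/dt)·Δt with the new parameters.
  1  |  dp/dt·Δt = +0.171386  |  p_1 = 0.359681
  2  |  dp/dt·Δt = +0.173649  |  p_2 = 0.533331
  3  |  dp/dt·Δt = +0.026522  |  p_3 = 0.559853

0.560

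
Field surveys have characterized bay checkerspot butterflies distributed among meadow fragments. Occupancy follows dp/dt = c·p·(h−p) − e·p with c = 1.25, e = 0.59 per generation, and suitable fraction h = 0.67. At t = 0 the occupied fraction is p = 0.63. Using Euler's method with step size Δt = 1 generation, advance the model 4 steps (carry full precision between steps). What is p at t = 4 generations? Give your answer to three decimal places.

0.226

Update rule: p ← p + [c·p·(h−p) − e·p]·Δt with Δt = 1.
step 1: Δp = -0.34020, p = 0.28980
step 2: Δp = -0.03325, p = 0.25655
step 3: Δp = -0.01877, p = 0.23777
step 4: Δp = -0.01182, p = 0.22595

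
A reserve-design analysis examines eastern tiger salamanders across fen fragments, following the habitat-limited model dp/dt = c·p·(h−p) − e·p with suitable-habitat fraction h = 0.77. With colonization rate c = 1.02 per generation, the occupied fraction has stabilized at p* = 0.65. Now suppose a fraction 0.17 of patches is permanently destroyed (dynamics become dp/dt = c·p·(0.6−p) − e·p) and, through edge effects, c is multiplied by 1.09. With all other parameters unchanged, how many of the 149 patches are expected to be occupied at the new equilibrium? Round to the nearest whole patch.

Balance c(h−p*) = e gives e = 1.02×(0.77 − 0.65000) = 0.12240.
New p* = 0.6 − e/c = 0.6 − 0.12240/1.11180 = 0.48991.
Expected occupied = 149 × 0.48991 = 73.00 ≈ 73.

73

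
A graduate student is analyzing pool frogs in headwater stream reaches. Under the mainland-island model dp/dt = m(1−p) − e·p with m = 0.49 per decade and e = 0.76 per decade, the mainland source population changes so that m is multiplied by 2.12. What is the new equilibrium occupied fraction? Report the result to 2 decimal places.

Before: p* = 0.49/(0.49+0.76) = 0.3920.
After: m = 1.0388, e = 0.76; p* = 1.0388/1.7988 = 0.5775.

0.58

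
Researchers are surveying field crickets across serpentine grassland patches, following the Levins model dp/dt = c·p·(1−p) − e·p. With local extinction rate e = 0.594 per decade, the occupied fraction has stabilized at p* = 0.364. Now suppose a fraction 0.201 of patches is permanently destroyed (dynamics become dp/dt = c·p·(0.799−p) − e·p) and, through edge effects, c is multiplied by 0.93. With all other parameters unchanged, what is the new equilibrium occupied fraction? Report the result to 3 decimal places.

Balance c(1−p*) = e gives c = e/(1 − 0.36400) = 0.594/0.63600 = 0.93396.
New p* = 0.799 − e/c = 0.799 − 0.59400/0.86858 = 0.11513.

0.115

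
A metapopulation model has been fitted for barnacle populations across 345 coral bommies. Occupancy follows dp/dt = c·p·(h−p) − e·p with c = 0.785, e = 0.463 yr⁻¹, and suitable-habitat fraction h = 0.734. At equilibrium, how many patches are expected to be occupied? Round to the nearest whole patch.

p* = h − e/c = 0.734 − 0.5898 = 0.1442.
Expected occupied patches = N × p* = 345 × 0.1442 = 49.75 ≈ 50.

50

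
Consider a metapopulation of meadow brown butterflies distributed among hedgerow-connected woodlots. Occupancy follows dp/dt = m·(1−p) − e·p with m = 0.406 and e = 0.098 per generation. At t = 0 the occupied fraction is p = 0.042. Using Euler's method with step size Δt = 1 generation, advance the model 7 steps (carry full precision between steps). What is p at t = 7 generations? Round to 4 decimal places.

Update rule: p ← p + [m·(1−p) − e·p]·Δt with Δt = 1.
p: 0.04200 → 0.42683  (Δp = +0.38483)
p: 0.42683 → 0.61771  (Δp = +0.19088)
p: 0.61771 → 0.71238  (Δp = +0.09467)
p: 0.71238 → 0.75934  (Δp = +0.04696)
p: 0.75934 → 0.78263  (Δp = +0.02329)
p: 0.78263 → 0.79419  (Δp = +0.01155)
p: 0.79419 → 0.79992  (Δp = +0.00573)

0.7999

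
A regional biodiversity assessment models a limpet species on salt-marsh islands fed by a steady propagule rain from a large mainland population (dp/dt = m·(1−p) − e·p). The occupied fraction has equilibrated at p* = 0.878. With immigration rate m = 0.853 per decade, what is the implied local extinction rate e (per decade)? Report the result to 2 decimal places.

At equilibrium m(1−p*) = e·p*, so e = m(1−p*)/p*.
e = 0.853 × 0.1220 / 0.878 = 0.1185.

0.12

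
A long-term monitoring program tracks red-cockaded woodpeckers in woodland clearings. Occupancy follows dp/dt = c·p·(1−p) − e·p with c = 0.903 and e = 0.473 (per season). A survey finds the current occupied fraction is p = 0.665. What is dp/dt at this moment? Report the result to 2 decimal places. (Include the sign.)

Colonization term: c·p·(1−p) = 0.903×0.665×0.3350 = 0.20117.
Extinction term: e·p = 0.31455.
dp/dt = 0.20117 − 0.31455 = -0.11338.

-0.11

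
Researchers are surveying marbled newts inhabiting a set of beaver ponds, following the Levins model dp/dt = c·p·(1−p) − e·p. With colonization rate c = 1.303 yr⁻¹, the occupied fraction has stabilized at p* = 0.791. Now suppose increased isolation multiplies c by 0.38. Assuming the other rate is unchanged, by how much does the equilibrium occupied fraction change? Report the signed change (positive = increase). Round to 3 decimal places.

Balance c(1−p*) = e gives e = 1.303×(1 − 0.79100) = 0.27233.
New p* = 1 − e/c = 1 − 0.27233/0.49514 = 0.44999.
Δp* = 0.44999 − 0.79100 = -0.34101.

-0.341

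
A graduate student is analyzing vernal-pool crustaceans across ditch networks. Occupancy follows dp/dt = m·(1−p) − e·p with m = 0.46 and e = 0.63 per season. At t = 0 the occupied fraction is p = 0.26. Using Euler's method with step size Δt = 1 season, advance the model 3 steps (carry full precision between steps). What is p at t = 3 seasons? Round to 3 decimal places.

Update rule: p ← p + [m·(1−p) − e·p]·Δt with Δt = 1.
step 1: Δp = +0.17660, p = 0.43660
step 2: Δp = -0.01589, p = 0.42071
step 3: Δp = +0.00143, p = 0.42214

0.422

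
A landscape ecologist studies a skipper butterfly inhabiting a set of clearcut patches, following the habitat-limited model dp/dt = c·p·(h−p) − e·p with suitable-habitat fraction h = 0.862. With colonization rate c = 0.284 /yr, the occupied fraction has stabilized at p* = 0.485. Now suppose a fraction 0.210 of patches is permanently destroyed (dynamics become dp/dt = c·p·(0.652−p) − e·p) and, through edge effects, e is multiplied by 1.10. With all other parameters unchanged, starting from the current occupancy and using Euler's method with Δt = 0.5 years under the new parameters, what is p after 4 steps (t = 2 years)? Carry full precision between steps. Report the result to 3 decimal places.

0.426

Balance c(h−p*) = e gives e = 0.284×(0.862 − 0.48500) = 0.10707.
Starting from p₀ = 0.48500; update p ← p + (dp/dt)·Δt with the new parameters.
  1  |  dp/dt·Δt = -0.017059  |  p_1 = 0.467941
  2  |  dp/dt·Δt = -0.015326  |  p_2 = 0.452615
  3  |  dp/dt·Δt = -0.013839  |  p_3 = 0.438777
  4  |  dp/dt·Δt = -0.012553  |  p_4 = 0.426223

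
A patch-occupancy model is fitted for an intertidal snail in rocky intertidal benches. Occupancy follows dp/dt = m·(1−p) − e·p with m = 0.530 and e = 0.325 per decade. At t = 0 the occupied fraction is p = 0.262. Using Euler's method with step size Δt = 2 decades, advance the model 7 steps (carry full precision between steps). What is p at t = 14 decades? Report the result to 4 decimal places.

Update rule: p ← p + [m·(1−p) − e·p]·Δt with Δt = 2.
step 1: Δp = +0.61198, p = 0.87398
step 2: Δp = -0.43451, p = 0.43947
step 3: Δp = +0.30850, p = 0.74797
step 4: Δp = -0.21903, p = 0.52894
step 5: Δp = +0.15551, p = 0.68445
step 6: Δp = -0.11042, p = 0.57404
step 7: Δp = +0.07839, p = 0.65243

0.6524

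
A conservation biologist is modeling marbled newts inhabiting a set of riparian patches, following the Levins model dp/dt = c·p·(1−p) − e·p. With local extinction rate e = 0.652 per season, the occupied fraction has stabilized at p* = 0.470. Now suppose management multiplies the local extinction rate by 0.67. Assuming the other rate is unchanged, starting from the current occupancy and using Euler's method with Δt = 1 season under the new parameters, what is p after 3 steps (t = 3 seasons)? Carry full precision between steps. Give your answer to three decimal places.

0.640

Balance c(1−p*) = e gives c = e/(1 − 0.47000) = 0.652/0.53000 = 1.23019.
Starting from p₀ = 0.47000; update p ← p + (dp/dt)·Δt with the new parameters.
step 1: Δp = +0.10113, p = 0.57113
step 2: Δp = +0.05183, p = 0.62296
step 3: Δp = +0.01681, p = 0.63977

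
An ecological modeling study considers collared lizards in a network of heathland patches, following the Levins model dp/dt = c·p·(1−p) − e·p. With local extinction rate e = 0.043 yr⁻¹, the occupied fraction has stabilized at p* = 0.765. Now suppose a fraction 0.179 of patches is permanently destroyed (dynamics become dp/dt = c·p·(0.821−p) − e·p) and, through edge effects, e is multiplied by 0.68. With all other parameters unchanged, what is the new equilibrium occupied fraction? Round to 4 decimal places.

Balance c(1−p*) = e gives c = e/(1 − 0.76500) = 0.043/0.23500 = 0.18298.
New p* = 0.821 − e/c = 0.821 − 0.02924/0.18298 = 0.66120.

0.6612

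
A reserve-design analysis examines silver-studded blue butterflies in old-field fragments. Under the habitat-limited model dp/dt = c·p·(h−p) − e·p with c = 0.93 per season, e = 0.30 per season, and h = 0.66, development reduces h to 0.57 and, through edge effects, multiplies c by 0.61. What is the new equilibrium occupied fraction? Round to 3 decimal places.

Before: p* = h − e/c = 0.66 − 0.30/0.93 = 0.66 − 0.3226 = 0.3374.
After: c = 0.5673, e = 0.3, h = 0.57; p* = 0.57 − 0.3/0.5673 = 0.0412.

0.041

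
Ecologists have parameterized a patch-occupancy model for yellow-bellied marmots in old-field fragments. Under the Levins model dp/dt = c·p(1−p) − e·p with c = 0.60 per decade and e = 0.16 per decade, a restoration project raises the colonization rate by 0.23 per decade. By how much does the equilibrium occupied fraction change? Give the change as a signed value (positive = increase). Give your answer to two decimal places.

0.07

Before: p* = 1 − 0.16/0.60 = 0.7333.
After the change, c = 0.83, e = 0.16, so p* = 1 − 0.16/0.83 = 0.8072.
Δp* = 0.8072 − 0.7333 = +0.0739.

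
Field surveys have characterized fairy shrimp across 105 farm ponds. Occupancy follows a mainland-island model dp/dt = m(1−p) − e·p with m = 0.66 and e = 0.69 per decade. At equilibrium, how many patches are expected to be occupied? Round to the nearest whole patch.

p* = m/(m+e) = 0.66/1.3500 = 0.4889.
Expected occupied patches = N × p* = 105 × 0.4889 = 51.33 ≈ 51.

51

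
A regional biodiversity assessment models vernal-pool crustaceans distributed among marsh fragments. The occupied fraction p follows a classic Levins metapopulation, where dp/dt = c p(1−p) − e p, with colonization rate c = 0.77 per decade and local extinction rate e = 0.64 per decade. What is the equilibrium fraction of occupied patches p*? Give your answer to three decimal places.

At equilibrium, colonization balances extinction: c·p*·(1−p*) = e·p*.
So p* = 1 − e/c = 1 − 0.64/0.77 = 1 − 0.8312 = 0.1688.

0.169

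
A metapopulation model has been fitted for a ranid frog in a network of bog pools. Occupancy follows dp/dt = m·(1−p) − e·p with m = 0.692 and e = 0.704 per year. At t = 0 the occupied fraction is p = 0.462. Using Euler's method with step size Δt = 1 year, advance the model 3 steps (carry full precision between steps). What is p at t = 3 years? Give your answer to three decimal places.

0.498

Update rule: p ← p + [m·(1−p) − e·p]·Δt with Δt = 1.
p: 0.46200 → 0.50905  (Δp = +0.04705)
p: 0.50905 → 0.49042  (Δp = -0.01863)
p: 0.49042 → 0.49779  (Δp = +0.00738)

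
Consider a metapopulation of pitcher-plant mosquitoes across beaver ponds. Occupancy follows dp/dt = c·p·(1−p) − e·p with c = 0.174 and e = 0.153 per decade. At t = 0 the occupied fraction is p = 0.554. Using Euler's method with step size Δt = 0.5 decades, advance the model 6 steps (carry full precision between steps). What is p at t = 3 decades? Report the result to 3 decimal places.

Update rule: p ← p + [c·p·(1−p) − e·p]·Δt with Δt = 0.5.
step 1: Δp = -0.02088, p = 0.53312
step 2: Δp = -0.01913, p = 0.51399
step 3: Δp = -0.01759, p = 0.49640
step 4: Δp = -0.01623, p = 0.48017
step 5: Δp = -0.01502, p = 0.46516
step 6: Δp = -0.01394, p = 0.45122

0.451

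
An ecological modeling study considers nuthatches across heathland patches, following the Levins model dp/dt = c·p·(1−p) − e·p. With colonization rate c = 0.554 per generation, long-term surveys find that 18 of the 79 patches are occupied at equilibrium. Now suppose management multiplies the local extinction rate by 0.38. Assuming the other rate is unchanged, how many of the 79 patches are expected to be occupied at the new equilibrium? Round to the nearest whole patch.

Observed p* = 18/79 = 0.22785.
Balance c(1−p*) = e gives e = 0.554×(1 − 0.22785) = 0.42777.
New p* = 1 − e/c = 1 − 0.16255/0.55400 = 0.70659.
Expected occupied = 79 × 0.70659 = 55.82 ≈ 56.

56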